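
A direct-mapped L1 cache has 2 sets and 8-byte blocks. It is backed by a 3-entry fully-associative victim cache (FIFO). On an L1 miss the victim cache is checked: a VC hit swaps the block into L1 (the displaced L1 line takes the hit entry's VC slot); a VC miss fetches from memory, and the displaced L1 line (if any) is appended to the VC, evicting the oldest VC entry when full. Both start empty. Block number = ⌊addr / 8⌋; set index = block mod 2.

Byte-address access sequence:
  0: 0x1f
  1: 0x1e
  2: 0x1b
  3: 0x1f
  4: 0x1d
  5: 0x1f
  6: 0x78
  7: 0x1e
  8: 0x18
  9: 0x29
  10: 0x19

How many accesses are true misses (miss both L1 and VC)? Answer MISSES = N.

MISSES = 3

#0 0x1f→b3/s1 MISS; vc=[]
#1 0x1e→b3/s1 L1-HIT; vc=[]
#2 0x1b→b3/s1 L1-HIT; vc=[]
#3 0x1f→b3/s1 L1-HIT; vc=[]
#4 0x1d→b3/s1 L1-HIT; vc=[]
#5 0x1f→b3/s1 L1-HIT; vc=[]
#6 0x78→b15/s1 MISS; vc=[3]
#7 0x1e→b3/s1 VC-HIT; vc=[15]
#8 0x18→b3/s1 L1-HIT; vc=[15]
#9 0x29→b5/s1 MISS; vc=[15,3]
#10 0x19→b3/s1 VC-HIT; vc=[15,5]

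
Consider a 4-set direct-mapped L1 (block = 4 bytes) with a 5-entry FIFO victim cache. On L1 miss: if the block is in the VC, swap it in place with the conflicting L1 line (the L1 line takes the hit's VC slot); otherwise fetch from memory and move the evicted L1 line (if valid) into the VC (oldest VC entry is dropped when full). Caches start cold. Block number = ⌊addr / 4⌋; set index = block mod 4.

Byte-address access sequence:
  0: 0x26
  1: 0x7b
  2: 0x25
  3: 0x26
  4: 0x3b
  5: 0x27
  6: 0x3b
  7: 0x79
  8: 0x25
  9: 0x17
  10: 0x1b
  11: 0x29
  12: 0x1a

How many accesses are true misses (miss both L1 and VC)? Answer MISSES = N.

  [0] addr=0x26 blk=9 s=1: MISS | VC []
  [1] addr=0x7b blk=30 s=2: MISS | VC []
  [2] addr=0x25 blk=9 s=1: L1-HIT | VC []
  [3] addr=0x26 blk=9 s=1: L1-HIT | VC []
  [4] addr=0x3b blk=14 s=2: MISS | VC [30]
  [5] addr=0x27 blk=9 s=1: L1-HIT | VC [30]
  [6] addr=0x3b blk=14 s=2: L1-HIT | VC [30]
  [7] addr=0x79 blk=30 s=2: VC-HIT | VC [14]
  [8] addr=0x25 blk=9 s=1: L1-HIT | VC [14]
  [9] addr=0x17 blk=5 s=1: MISS | VC [14, 9]
  [10] addr=0x1b blk=6 s=2: MISS | VC [14, 9, 30]
  [11] addr=0x29 blk=10 s=2: MISS | VC [14, 9, 30, 6]
  [12] addr=0x1a blk=6 s=2: VC-HIT | VC [14, 9, 30, 10]

MISSES = 6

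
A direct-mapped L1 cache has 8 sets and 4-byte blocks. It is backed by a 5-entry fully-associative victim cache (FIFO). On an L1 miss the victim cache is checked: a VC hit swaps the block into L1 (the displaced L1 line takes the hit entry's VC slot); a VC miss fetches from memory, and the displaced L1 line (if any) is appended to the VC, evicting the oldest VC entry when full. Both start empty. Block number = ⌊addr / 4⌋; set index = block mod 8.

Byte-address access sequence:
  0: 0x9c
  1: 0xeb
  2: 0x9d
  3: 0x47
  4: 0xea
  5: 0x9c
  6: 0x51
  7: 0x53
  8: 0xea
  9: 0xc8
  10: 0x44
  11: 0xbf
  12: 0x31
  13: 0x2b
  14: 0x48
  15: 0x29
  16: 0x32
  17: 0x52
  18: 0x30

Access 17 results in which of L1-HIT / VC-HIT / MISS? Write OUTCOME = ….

OUTCOME = VC-HIT

  [0] addr=0x9c blk=39 s=7: MISS | VC []
  [1] addr=0xeb blk=58 s=2: MISS | VC []
  [2] addr=0x9d blk=39 s=7: L1-HIT | VC []
  [3] addr=0x47 blk=17 s=1: MISS | VC []
  [4] addr=0xea blk=58 s=2: L1-HIT | VC []
  [5] addr=0x9c blk=39 s=7: L1-HIT | VC []
  [6] addr=0x51 blk=20 s=4: MISS | VC []
  [7] addr=0x53 blk=20 s=4: L1-HIT | VC []
  [8] addr=0xea blk=58 s=2: L1-HIT | VC []
  [9] addr=0xc8 blk=50 s=2: MISS | VC [58]
  [10] addr=0x44 blk=17 s=1: L1-HIT | VC [58]
  [11] addr=0xbf blk=47 s=7: MISS | VC [58, 39]
  [12] addr=0x31 blk=12 s=4: MISS | VC [58, 39, 20]
  [13] addr=0x2b blk=10 s=2: MISS | VC [58, 39, 20, 50]
  [14] addr=0x48 blk=18 s=2: MISS | VC [58, 39, 20, 50, 10]
  [15] addr=0x29 blk=10 s=2: VC-HIT | VC [58, 39, 20, 50, 18]
  [16] addr=0x32 blk=12 s=4: L1-HIT | VC [58, 39, 20, 50, 18]
  [17] addr=0x52 blk=20 s=4: VC-HIT | VC [58, 39, 12, 50, 18]
  [18] addr=0x30 blk=12 s=4: VC-HIT | VC [58, 39, 20, 50, 18]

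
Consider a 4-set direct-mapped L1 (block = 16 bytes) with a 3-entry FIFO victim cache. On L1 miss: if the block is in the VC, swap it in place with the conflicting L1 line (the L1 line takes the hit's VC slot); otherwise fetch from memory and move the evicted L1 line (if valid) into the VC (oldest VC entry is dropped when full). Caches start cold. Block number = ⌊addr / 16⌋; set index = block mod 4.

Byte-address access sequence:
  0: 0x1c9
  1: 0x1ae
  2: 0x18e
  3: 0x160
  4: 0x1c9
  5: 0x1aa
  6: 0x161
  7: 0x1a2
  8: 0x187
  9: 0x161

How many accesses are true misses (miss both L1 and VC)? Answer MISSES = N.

MISSES = 4

#0 0x1c9→b28/s0 MISS; vc=[]
#1 0x1ae→b26/s2 MISS; vc=[]
#2 0x18e→b24/s0 MISS; vc=[28]
#3 0x160→b22/s2 MISS; vc=[28,26]
#4 0x1c9→b28/s0 VC-HIT; vc=[24,26]
#5 0x1aa→b26/s2 VC-HIT; vc=[24,22]
#6 0x161→b22/s2 VC-HIT; vc=[24,26]
#7 0x1a2→b26/s2 VC-HIT; vc=[24,22]
#8 0x187→b24/s0 VC-HIT; vc=[28,22]
#9 0x161→b22/s2 VC-HIT; vc=[28,26]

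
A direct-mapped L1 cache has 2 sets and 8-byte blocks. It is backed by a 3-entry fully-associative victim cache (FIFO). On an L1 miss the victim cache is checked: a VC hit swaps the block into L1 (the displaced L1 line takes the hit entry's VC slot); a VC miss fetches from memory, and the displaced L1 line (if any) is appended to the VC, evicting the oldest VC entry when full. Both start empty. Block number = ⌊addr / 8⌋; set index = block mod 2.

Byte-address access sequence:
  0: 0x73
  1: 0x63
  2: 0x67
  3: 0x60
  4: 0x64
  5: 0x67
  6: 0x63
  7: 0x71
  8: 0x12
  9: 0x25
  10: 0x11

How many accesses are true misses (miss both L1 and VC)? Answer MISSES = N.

#0 0x73→b14/s0 MISS; vc=[]
#1 0x63→b12/s0 MISS; vc=[14]
#2 0x67→b12/s0 L1-HIT; vc=[14]
#3 0x60→b12/s0 L1-HIT; vc=[14]
#4 0x64→b12/s0 L1-HIT; vc=[14]
#5 0x67→b12/s0 L1-HIT; vc=[14]
#6 0x63→b12/s0 L1-HIT; vc=[14]
#7 0x71→b14/s0 VC-HIT; vc=[12]
#8 0x12→b2/s0 MISS; vc=[12,14]
#9 0x25→b4/s0 MISS; vc=[12,14,2]
#10 0x11→b2/s0 VC-HIT; vc=[12,14,4]

MISSES = 4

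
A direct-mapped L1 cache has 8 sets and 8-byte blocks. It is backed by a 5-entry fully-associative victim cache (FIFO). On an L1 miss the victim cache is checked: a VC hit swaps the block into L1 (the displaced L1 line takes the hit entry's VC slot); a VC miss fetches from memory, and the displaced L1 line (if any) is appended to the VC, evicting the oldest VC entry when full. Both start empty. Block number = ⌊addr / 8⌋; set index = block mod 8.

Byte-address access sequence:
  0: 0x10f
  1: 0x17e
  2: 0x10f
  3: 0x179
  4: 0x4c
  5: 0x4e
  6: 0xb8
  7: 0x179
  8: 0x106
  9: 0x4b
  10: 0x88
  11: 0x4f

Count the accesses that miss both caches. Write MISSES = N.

MISSES = 6

  [0] addr=0x10f blk=33 s=1: MISS | VC []
  [1] addr=0x17e blk=47 s=7: MISS | VC []
  [2] addr=0x10f blk=33 s=1: L1-HIT | VC []
  [3] addr=0x179 blk=47 s=7: L1-HIT | VC []
  [4] addr=0x4c blk=9 s=1: MISS | VC [33]
  [5] addr=0x4e blk=9 s=1: L1-HIT | VC [33]
  [6] addr=0xb8 blk=23 s=7: MISS | VC [33, 47]
  [7] addr=0x179 blk=47 s=7: VC-HIT | VC [33, 23]
  [8] addr=0x106 blk=32 s=0: MISS | VC [33, 23]
  [9] addr=0x4b blk=9 s=1: L1-HIT | VC [33, 23]
  [10] addr=0x88 blk=17 s=1: MISS | VC [33, 23, 9]
  [11] addr=0x4f blk=9 s=1: VC-HIT | VC [33, 23, 17]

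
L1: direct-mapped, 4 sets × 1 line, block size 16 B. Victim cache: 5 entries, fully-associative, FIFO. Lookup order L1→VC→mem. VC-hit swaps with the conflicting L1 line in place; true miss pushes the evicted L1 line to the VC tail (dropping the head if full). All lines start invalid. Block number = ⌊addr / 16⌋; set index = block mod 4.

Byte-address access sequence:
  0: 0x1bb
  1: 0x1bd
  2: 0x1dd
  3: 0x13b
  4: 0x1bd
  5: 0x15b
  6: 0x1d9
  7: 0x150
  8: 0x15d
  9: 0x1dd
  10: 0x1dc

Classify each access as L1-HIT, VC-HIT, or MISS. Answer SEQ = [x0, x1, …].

SEQ = [MISS, L1-HIT, MISS, MISS, VC-HIT, MISS, VC-HIT, VC-HIT, L1-HIT, VC-HIT, L1-HIT]

  [0] addr=0x1bb blk=27 s=3: MISS | VC []
  [1] addr=0x1bd blk=27 s=3: L1-HIT | VC []
  [2] addr=0x1dd blk=29 s=1: MISS | VC []
  [3] addr=0x13b blk=19 s=3: MISS | VC [27]
  [4] addr=0x1bd blk=27 s=3: VC-HIT | VC [19]
  [5] addr=0x15b blk=21 s=1: MISS | VC [19, 29]
  [6] addr=0x1d9 blk=29 s=1: VC-HIT | VC [19, 21]
  [7] addr=0x150 blk=21 s=1: VC-HIT | VC [19, 29]
  [8] addr=0x15d blk=21 s=1: L1-HIT | VC [19, 29]
  [9] addr=0x1dd blk=29 s=1: VC-HIT | VC [19, 21]
  [10] addr=0x1dc blk=29 s=1: L1-HIT | VC [19, 21]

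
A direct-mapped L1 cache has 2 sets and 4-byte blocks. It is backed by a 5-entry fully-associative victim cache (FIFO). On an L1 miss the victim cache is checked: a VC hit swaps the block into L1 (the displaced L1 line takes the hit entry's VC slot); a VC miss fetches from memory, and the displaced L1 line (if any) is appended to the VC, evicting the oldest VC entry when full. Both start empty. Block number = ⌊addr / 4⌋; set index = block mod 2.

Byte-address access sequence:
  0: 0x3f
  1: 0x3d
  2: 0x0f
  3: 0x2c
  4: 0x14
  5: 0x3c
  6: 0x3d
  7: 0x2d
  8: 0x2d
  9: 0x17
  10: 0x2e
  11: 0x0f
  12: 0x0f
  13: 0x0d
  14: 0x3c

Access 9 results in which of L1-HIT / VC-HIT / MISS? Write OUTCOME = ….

OUTCOME = VC-HIT

  [0] addr=0x3f blk=15 s=1: MISS | VC []
  [1] addr=0x3d blk=15 s=1: L1-HIT | VC []
  [2] addr=0xf blk=3 s=1: MISS | VC [15]
  [3] addr=0x2c blk=11 s=1: MISS | VC [15, 3]
  [4] addr=0x14 blk=5 s=1: MISS | VC [15, 3, 11]
  [5] addr=0x3c blk=15 s=1: VC-HIT | VC [5, 3, 11]
  [6] addr=0x3d blk=15 s=1: L1-HIT | VC [5, 3, 11]
  [7] addr=0x2d blk=11 s=1: VC-HIT | VC [5, 3, 15]
  [8] addr=0x2d blk=11 s=1: L1-HIT | VC [5, 3, 15]
  [9] addr=0x17 blk=5 s=1: VC-HIT | VC [11, 3, 15]
  [10] addr=0x2e blk=11 s=1: VC-HIT | VC [5, 3, 15]
  [11] addr=0xf blk=3 s=1: VC-HIT | VC [5, 11, 15]
  [12] addr=0xf blk=3 s=1: L1-HIT | VC [5, 11, 15]
  [13] addr=0xd blk=3 s=1: L1-HIT | VC [5, 11, 15]
  [14] addr=0x3c blk=15 s=1: VC-HIT | VC [5, 11, 3]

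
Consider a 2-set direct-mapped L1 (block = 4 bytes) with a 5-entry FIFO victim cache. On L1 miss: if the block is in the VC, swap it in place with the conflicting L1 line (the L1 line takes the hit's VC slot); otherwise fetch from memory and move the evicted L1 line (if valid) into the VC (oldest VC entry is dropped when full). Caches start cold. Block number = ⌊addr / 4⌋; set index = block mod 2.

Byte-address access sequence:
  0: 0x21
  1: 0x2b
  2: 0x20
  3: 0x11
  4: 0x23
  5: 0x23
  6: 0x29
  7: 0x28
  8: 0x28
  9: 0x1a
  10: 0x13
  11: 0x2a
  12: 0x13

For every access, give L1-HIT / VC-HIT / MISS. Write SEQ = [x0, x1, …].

  [0] addr=0x21 blk=8 s=0: MISS | VC []
  [1] addr=0x2b blk=10 s=0: MISS | VC [8]
  [2] addr=0x20 blk=8 s=0: VC-HIT | VC [10]
  [3] addr=0x11 blk=4 s=0: MISS | VC [10, 8]
  [4] addr=0x23 blk=8 s=0: VC-HIT | VC [10, 4]
  [5] addr=0x23 blk=8 s=0: L1-HIT | VC [10, 4]
  [6] addr=0x29 blk=10 s=0: VC-HIT | VC [8, 4]
  [7] addr=0x28 blk=10 s=0: L1-HIT | VC [8, 4]
  [8] addr=0x28 blk=10 s=0: L1-HIT | VC [8, 4]
  [9] addr=0x1a blk=6 s=0: MISS | VC [8, 4, 10]
  [10] addr=0x13 blk=4 s=0: VC-HIT | VC [8, 6, 10]
  [11] addr=0x2a blk=10 s=0: VC-HIT | VC [8, 6, 4]
  [12] addr=0x13 blk=4 s=0: VC-HIT | VC [8, 6, 10]

SEQ = [MISS, MISS, VC-HIT, MISS, VC-HIT, L1-HIT, VC-HIT, L1-HIT, L1-HIT, MISS, VC-HIT, VC-HIT, VC-HIT]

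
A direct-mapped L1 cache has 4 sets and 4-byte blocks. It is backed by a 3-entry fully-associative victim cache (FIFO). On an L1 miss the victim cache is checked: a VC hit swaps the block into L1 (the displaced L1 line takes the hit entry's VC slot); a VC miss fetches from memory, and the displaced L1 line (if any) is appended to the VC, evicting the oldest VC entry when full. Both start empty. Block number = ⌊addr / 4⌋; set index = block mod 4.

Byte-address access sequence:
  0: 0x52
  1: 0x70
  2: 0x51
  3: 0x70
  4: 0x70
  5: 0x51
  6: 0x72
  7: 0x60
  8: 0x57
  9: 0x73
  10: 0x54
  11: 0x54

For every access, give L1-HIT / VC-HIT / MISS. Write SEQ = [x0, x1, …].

SEQ = [MISS, MISS, VC-HIT, VC-HIT, L1-HIT, VC-HIT, VC-HIT, MISS, MISS, VC-HIT, L1-HIT, L1-HIT]

0: 0x52 (blk 20, set 0) → MISS  vc=[]
1: 0x70 (blk 28, set 0) → MISS  vc=[20]
2: 0x51 (blk 20, set 0) → VC-HIT  vc=[28]
3: 0x70 (blk 28, set 0) → VC-HIT  vc=[20]
4: 0x70 (blk 28, set 0) → L1-HIT  vc=[20]
5: 0x51 (blk 20, set 0) → VC-HIT  vc=[28]
6: 0x72 (blk 28, set 0) → VC-HIT  vc=[20]
7: 0x60 (blk 24, set 0) → MISS  vc=[20, 28]
8: 0x57 (blk 21, set 1) → MISS  vc=[20, 28]
9: 0x73 (blk 28, set 0) → VC-HIT  vc=[20, 24]
10: 0x54 (blk 21, set 1) → L1-HIT  vc=[20, 24]
11: 0x54 (blk 21, set 1) → L1-HIT  vc=[20, 24]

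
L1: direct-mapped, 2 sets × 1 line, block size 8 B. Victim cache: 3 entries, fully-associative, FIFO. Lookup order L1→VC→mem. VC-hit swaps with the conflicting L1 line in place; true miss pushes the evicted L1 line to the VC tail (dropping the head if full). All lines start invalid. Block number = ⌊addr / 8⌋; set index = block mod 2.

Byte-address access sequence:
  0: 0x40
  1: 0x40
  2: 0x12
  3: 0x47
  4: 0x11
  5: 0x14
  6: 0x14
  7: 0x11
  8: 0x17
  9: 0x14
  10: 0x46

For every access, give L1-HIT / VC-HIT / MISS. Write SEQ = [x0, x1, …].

SEQ = [MISS, L1-HIT, MISS, VC-HIT, VC-HIT, L1-HIT, L1-HIT, L1-HIT, L1-HIT, L1-HIT, VC-HIT]

#0 0x40→b8/s0 MISS; vc=[]
#1 0x40→b8/s0 L1-HIT; vc=[]
#2 0x12→b2/s0 MISS; vc=[8]
#3 0x47→b8/s0 VC-HIT; vc=[2]
#4 0x11→b2/s0 VC-HIT; vc=[8]
#5 0x14→b2/s0 L1-HIT; vc=[8]
#6 0x14→b2/s0 L1-HIT; vc=[8]
#7 0x11→b2/s0 L1-HIT; vc=[8]
#8 0x17→b2/s0 L1-HIT; vc=[8]
#9 0x14→b2/s0 L1-HIT; vc=[8]
#10 0x46→b8/s0 VC-HIT; vc=[2]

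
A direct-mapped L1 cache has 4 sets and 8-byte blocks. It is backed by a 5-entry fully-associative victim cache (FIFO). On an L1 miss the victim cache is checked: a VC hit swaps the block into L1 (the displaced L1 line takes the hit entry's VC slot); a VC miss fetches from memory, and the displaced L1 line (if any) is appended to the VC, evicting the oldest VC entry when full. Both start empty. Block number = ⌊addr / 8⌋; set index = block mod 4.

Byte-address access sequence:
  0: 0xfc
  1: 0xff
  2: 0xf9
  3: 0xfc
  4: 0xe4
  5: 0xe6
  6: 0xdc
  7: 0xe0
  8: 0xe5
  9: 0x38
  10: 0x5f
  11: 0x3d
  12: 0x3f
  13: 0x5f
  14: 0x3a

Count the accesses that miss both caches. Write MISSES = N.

#0 0xfc→b31/s3 MISS; vc=[]
#1 0xff→b31/s3 L1-HIT; vc=[]
#2 0xf9→b31/s3 L1-HIT; vc=[]
#3 0xfc→b31/s3 L1-HIT; vc=[]
#4 0xe4→b28/s0 MISS; vc=[]
#5 0xe6→b28/s0 L1-HIT; vc=[]
#6 0xdc→b27/s3 MISS; vc=[31]
#7 0xe0→b28/s0 L1-HIT; vc=[31]
#8 0xe5→b28/s0 L1-HIT; vc=[31]
#9 0x38→b7/s3 MISS; vc=[31,27]
#10 0x5f→b11/s3 MISS; vc=[31,27,7]
#11 0x3d→b7/s3 VC-HIT; vc=[31,27,11]
#12 0x3f→b7/s3 L1-HIT; vc=[31,27,11]
#13 0x5f→b11/s3 VC-HIT; vc=[31,27,7]
#14 0x3a→b7/s3 VC-HIT; vc=[31,27,11]

MISSES = 5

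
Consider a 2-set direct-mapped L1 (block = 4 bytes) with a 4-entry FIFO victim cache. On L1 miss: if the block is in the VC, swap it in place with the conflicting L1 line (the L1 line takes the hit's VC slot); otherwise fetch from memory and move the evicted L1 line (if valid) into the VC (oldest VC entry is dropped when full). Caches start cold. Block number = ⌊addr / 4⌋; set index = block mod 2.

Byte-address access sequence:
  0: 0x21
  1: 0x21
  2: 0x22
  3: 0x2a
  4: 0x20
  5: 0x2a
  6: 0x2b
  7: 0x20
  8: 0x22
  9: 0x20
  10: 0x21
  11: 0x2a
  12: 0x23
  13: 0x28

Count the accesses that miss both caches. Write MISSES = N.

  [0] addr=0x21 blk=8 s=0: MISS | VC []
  [1] addr=0x21 blk=8 s=0: L1-HIT | VC []
  [2] addr=0x22 blk=8 s=0: L1-HIT | VC []
  [3] addr=0x2a blk=10 s=0: MISS | VC [8]
  [4] addr=0x20 blk=8 s=0: VC-HIT | VC [10]
  [5] addr=0x2a blk=10 s=0: VC-HIT | VC [8]
  [6] addr=0x2b blk=10 s=0: L1-HIT | VC [8]
  [7] addr=0x20 blk=8 s=0: VC-HIT | VC [10]
  [8] addr=0x22 blk=8 s=0: L1-HIT | VC [10]
  [9] addr=0x20 blk=8 s=0: L1-HIT | VC [10]
  [10] addr=0x21 blk=8 s=0: L1-HIT | VC [10]
  [11] addr=0x2a blk=10 s=0: VC-HIT | VC [8]
  [12] addr=0x23 blk=8 s=0: VC-HIT | VC [10]
  [13] addr=0x28 blk=10 s=0: VC-HIT | VC [8]

MISSES = 2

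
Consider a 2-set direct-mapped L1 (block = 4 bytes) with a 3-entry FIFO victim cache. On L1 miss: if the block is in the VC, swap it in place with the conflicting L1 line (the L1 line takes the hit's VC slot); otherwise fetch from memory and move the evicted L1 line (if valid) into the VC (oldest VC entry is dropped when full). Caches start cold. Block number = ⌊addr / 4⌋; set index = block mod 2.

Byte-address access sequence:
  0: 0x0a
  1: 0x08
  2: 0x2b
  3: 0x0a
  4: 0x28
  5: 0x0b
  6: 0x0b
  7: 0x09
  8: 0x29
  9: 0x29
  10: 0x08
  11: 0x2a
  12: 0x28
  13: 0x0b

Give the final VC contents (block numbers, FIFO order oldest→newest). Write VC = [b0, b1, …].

VC = [10]

0: 0xa (blk 2, set 0) → MISS  vc=[]
1: 0x8 (blk 2, set 0) → L1-HIT  vc=[]
2: 0x2b (blk 10, set 0) → MISS  vc=[2]
3: 0xa (blk 2, set 0) → VC-HIT  vc=[10]
4: 0x28 (blk 10, set 0) → VC-HIT  vc=[2]
5: 0xb (blk 2, set 0) → VC-HIT  vc=[10]
6: 0xb (blk 2, set 0) → L1-HIT  vc=[10]
7: 0x9 (blk 2, set 0) → L1-HIT  vc=[10]
8: 0x29 (blk 10, set 0) → VC-HIT  vc=[2]
9: 0x29 (blk 10, set 0) → L1-HIT  vc=[2]
10: 0x8 (blk 2, set 0) → VC-HIT  vc=[10]
11: 0x2a (blk 10, set 0) → VC-HIT  vc=[2]
12: 0x28 (blk 10, set 0) → L1-HIT  vc=[2]
13: 0xb (blk 2, set 0) → VC-HIT  vc=[10]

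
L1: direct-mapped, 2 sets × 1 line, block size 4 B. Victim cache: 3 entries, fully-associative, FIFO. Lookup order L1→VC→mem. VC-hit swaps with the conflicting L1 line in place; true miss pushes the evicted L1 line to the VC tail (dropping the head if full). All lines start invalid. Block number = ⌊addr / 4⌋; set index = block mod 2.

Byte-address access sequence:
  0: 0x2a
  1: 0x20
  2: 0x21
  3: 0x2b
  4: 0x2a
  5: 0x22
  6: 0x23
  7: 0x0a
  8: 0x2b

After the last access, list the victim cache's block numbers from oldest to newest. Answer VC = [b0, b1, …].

  [0] addr=0x2a blk=10 s=0: MISS | VC []
  [1] addr=0x20 blk=8 s=0: MISS | VC [10]
  [2] addr=0x21 blk=8 s=0: L1-HIT | VC [10]
  [3] addr=0x2b blk=10 s=0: VC-HIT | VC [8]
  [4] addr=0x2a blk=10 s=0: L1-HIT | VC [8]
  [5] addr=0x22 blk=8 s=0: VC-HIT | VC [10]
  [6] addr=0x23 blk=8 s=0: L1-HIT | VC [10]
  [7] addr=0xa blk=2 s=0: MISS | VC [10, 8]
  [8] addr=0x2b blk=10 s=0: VC-HIT | VC [2, 8]

VC = [2, 8]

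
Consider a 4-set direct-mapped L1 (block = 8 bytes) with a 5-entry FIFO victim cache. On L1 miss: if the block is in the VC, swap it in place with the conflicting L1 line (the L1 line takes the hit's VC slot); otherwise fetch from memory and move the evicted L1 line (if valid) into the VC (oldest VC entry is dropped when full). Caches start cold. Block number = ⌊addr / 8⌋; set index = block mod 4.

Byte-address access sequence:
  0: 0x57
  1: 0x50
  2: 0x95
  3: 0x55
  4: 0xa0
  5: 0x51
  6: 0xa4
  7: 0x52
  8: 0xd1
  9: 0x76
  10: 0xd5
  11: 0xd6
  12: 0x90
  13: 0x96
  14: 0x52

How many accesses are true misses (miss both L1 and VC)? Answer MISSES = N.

#0 0x57→b10/s2 MISS; vc=[]
#1 0x50→b10/s2 L1-HIT; vc=[]
#2 0x95→b18/s2 MISS; vc=[10]
#3 0x55→b10/s2 VC-HIT; vc=[18]
#4 0xa0→b20/s0 MISS; vc=[18]
#5 0x51→b10/s2 L1-HIT; vc=[18]
#6 0xa4→b20/s0 L1-HIT; vc=[18]
#7 0x52→b10/s2 L1-HIT; vc=[18]
#8 0xd1→b26/s2 MISS; vc=[18,10]
#9 0x76→b14/s2 MISS; vc=[18,10,26]
#10 0xd5→b26/s2 VC-HIT; vc=[18,10,14]
#11 0xd6→b26/s2 L1-HIT; vc=[18,10,14]
#12 0x90→b18/s2 VC-HIT; vc=[26,10,14]
#13 0x96→b18/s2 L1-HIT; vc=[26,10,14]
#14 0x52→b10/s2 VC-HIT; vc=[26,18,14]

MISSES = 5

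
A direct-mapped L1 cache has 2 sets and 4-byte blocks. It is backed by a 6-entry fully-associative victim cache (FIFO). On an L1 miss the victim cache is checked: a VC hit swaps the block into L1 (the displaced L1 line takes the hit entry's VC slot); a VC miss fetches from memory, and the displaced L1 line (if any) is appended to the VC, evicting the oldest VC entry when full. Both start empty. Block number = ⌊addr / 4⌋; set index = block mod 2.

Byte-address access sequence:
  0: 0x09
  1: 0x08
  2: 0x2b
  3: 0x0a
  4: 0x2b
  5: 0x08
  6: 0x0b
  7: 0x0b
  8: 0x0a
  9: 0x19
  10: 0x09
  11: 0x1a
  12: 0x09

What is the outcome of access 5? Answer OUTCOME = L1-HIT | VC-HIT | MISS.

OUTCOME = VC-HIT

  [0] addr=0x9 blk=2 s=0: MISS | VC []
  [1] addr=0x8 blk=2 s=0: L1-HIT | VC []
  [2] addr=0x2b blk=10 s=0: MISS | VC [2]
  [3] addr=0xa blk=2 s=0: VC-HIT | VC [10]
  [4] addr=0x2b blk=10 s=0: VC-HIT | VC [2]
  [5] addr=0x8 blk=2 s=0: VC-HIT | VC [10]
  [6] addr=0xb blk=2 s=0: L1-HIT | VC [10]
  [7] addr=0xb blk=2 s=0: L1-HIT | VC [10]
  [8] addr=0xa blk=2 s=0: L1-HIT | VC [10]
  [9] addr=0x19 blk=6 s=0: MISS | VC [10, 2]
  [10] addr=0x9 blk=2 s=0: VC-HIT | VC [10, 6]
  [11] addr=0x1a blk=6 s=0: VC-HIT | VC [10, 2]
  [12] addr=0x9 blk=2 s=0: VC-HIT | VC [10, 6]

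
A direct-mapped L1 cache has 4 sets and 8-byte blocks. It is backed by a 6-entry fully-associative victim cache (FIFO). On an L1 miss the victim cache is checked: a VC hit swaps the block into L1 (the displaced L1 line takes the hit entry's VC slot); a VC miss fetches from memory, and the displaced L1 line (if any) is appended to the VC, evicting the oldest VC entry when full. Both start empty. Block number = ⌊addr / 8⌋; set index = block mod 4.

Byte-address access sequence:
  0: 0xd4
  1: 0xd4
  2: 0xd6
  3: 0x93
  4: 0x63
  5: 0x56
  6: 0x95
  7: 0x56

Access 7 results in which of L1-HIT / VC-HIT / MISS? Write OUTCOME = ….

OUTCOME = VC-HIT

0: 0xd4 (blk 26, set 2) → MISS  vc=[]
1: 0xd4 (blk 26, set 2) → L1-HIT  vc=[]
2: 0xd6 (blk 26, set 2) → L1-HIT  vc=[]
3: 0x93 (blk 18, set 2) → MISS  vc=[26]
4: 0x63 (blk 12, set 0) → MISS  vc=[26]
5: 0x56 (blk 10, set 2) → MISS  vc=[26, 18]
6: 0x95 (blk 18, set 2) → VC-HIT  vc=[26, 10]
7: 0x56 (blk 10, set 2) → VC-HIT  vc=[26, 18]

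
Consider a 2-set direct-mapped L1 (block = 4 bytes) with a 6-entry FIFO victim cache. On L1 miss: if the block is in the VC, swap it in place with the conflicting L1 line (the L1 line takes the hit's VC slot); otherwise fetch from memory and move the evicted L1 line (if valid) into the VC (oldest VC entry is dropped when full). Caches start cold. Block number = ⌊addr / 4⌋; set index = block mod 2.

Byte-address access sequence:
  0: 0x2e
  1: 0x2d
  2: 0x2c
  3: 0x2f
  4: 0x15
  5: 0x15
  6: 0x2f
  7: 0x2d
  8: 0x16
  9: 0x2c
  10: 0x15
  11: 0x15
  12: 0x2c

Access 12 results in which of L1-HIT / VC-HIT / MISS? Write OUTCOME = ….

0: 0x2e (blk 11, set 1) → MISS  vc=[]
1: 0x2d (blk 11, set 1) → L1-HIT  vc=[]
2: 0x2c (blk 11, set 1) → L1-HIT  vc=[]
3: 0x2f (blk 11, set 1) → L1-HIT  vc=[]
4: 0x15 (blk 5, set 1) → MISS  vc=[11]
5: 0x15 (blk 5, set 1) → L1-HIT  vc=[11]
6: 0x2f (blk 11, set 1) → VC-HIT  vc=[5]
7: 0x2d (blk 11, set 1) → L1-HIT  vc=[5]
8: 0x16 (blk 5, set 1) → VC-HIT  vc=[11]
9: 0x2c (blk 11, set 1) → VC-HIT  vc=[5]
10: 0x15 (blk 5, set 1) → VC-HIT  vc=[11]
11: 0x15 (blk 5, set 1) → L1-HIT  vc=[11]
12: 0x2c (blk 11, set 1) → VC-HIT  vc=[5]

OUTCOME = VC-HIT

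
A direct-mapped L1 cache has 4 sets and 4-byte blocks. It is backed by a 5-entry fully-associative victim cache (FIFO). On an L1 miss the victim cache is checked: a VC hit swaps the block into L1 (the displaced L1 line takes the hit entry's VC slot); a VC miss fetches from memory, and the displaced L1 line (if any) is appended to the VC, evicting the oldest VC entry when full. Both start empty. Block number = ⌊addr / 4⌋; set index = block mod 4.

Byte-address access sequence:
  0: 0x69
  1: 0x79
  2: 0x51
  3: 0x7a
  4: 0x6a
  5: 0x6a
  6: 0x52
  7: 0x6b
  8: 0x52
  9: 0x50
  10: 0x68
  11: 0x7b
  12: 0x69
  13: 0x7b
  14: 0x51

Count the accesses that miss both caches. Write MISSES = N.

MISSES = 3

  [0] addr=0x69 blk=26 s=2: MISS | VC []
  [1] addr=0x79 blk=30 s=2: MISS | VC [26]
  [2] addr=0x51 blk=20 s=0: MISS | VC [26]
  [3] addr=0x7a blk=30 s=2: L1-HIT | VC [26]
  [4] addr=0x6a blk=26 s=2: VC-HIT | VC [30]
  [5] addr=0x6a blk=26 s=2: L1-HIT | VC [30]
  [6] addr=0x52 blk=20 s=0: L1-HIT | VC [30]
  [7] addr=0x6b blk=26 s=2: L1-HIT | VC [30]
  [8] addr=0x52 blk=20 s=0: L1-HIT | VC [30]
  [9] addr=0x50 blk=20 s=0: L1-HIT | VC [30]
  [10] addr=0x68 blk=26 s=2: L1-HIT | VC [30]
  [11] addr=0x7b blk=30 s=2: VC-HIT | VC [26]
  [12] addr=0x69 blk=26 s=2: VC-HIT | VC [30]
  [13] addr=0x7b blk=30 s=2: VC-HIT | VC [26]
  [14] addr=0x51 blk=20 s=0: L1-HIT | VC [26]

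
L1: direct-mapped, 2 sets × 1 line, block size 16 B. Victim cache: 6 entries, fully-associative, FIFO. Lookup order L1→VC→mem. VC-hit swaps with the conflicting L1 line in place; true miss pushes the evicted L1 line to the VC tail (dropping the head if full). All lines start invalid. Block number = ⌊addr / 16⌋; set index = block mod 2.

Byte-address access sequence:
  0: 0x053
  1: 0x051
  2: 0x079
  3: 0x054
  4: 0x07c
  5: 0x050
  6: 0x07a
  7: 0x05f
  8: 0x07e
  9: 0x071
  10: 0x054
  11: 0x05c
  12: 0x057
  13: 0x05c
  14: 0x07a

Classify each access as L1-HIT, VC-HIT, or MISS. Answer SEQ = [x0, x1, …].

0: 0x53 (blk 5, set 1) → MISS  vc=[]
1: 0x51 (blk 5, set 1) → L1-HIT  vc=[]
2: 0x79 (blk 7, set 1) → MISS  vc=[5]
3: 0x54 (blk 5, set 1) → VC-HIT  vc=[7]
4: 0x7c (blk 7, set 1) → VC-HIT  vc=[5]
5: 0x50 (blk 5, set 1) → VC-HIT  vc=[7]
6: 0x7a (blk 7, set 1) → VC-HIT  vc=[5]
7: 0x5f (blk 5, set 1) → VC-HIT  vc=[7]
8: 0x7e (blk 7, set 1) → VC-HIT  vc=[5]
9: 0x71 (blk 7, set 1) → L1-HIT  vc=[5]
10: 0x54 (blk 5, set 1) → VC-HIT  vc=[7]
11: 0x5c (blk 5, set 1) → L1-HIT  vc=[7]
12: 0x57 (blk 5, set 1) → L1-HIT  vc=[7]
13: 0x5c (blk 5, set 1) → L1-HIT  vc=[7]
14: 0x7a (blk 7, set 1) → VC-HIT  vc=[5]

SEQ = [MISS, L1-HIT, MISS, VC-HIT, VC-HIT, VC-HIT, VC-HIT, VC-HIT, VC-HIT, L1-HIT, VC-HIT, L1-HIT, L1-HIT, L1-HIT, VC-HIT]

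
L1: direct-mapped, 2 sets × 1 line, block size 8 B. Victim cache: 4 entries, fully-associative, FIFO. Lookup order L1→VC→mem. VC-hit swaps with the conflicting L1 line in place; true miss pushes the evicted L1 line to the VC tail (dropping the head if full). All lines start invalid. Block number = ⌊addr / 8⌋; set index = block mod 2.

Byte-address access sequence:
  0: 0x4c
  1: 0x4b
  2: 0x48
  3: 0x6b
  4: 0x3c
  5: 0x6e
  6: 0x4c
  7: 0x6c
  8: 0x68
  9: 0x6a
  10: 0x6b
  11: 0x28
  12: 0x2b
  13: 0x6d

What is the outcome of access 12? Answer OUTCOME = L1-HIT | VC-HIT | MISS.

0: 0x4c (blk 9, set 1) → MISS  vc=[]
1: 0x4b (blk 9, set 1) → L1-HIT  vc=[]
2: 0x48 (blk 9, set 1) → L1-HIT  vc=[]
3: 0x6b (blk 13, set 1) → MISS  vc=[9]
4: 0x3c (blk 7, set 1) → MISS  vc=[9, 13]
5: 0x6e (blk 13, set 1) → VC-HIT  vc=[9, 7]
6: 0x4c (blk 9, set 1) → VC-HIT  vc=[13, 7]
7: 0x6c (blk 13, set 1) → VC-HIT  vc=[9, 7]
8: 0x68 (blk 13, set 1) → L1-HIT  vc=[9, 7]
9: 0x6a (blk 13, set 1) → L1-HIT  vc=[9, 7]
10: 0x6b (blk 13, set 1) → L1-HIT  vc=[9, 7]
11: 0x28 (blk 5, set 1) → MISS  vc=[9, 7, 13]
12: 0x2b (blk 5, set 1) → L1-HIT  vc=[9, 7, 13]
13: 0x6d (blk 13, set 1) → VC-HIT  vc=[9, 7, 5]

OUTCOME = L1-HIT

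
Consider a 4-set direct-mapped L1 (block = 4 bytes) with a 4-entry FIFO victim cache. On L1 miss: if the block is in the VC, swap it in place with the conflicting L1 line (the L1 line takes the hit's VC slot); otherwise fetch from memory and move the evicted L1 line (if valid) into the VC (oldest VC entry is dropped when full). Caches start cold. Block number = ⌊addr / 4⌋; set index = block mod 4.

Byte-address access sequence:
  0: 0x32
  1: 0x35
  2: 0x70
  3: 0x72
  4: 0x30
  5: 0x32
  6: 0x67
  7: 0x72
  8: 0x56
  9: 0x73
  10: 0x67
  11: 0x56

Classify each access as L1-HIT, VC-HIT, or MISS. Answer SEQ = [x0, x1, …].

0: 0x32 (blk 12, set 0) → MISS  vc=[]
1: 0x35 (blk 13, set 1) → MISS  vc=[]
2: 0x70 (blk 28, set 0) → MISS  vc=[12]
3: 0x72 (blk 28, set 0) → L1-HIT  vc=[12]
4: 0x30 (blk 12, set 0) → VC-HIT  vc=[28]
5: 0x32 (blk 12, set 0) → L1-HIT  vc=[28]
6: 0x67 (blk 25, set 1) → MISS  vc=[28, 13]
7: 0x72 (blk 28, set 0) → VC-HIT  vc=[12, 13]
8: 0x56 (blk 21, set 1) → MISS  vc=[12, 13, 25]
9: 0x73 (blk 28, set 0) → L1-HIT  vc=[12, 13, 25]
10: 0x67 (blk 25, set 1) → VC-HIT  vc=[12, 13, 21]
11: 0x56 (blk 21, set 1) → VC-HIT  vc=[12, 13, 25]

SEQ = [MISS, MISS, MISS, L1-HIT, VC-HIT, L1-HIT, MISS, VC-HIT, MISS, L1-HIT, VC-HIT, VC-HIT]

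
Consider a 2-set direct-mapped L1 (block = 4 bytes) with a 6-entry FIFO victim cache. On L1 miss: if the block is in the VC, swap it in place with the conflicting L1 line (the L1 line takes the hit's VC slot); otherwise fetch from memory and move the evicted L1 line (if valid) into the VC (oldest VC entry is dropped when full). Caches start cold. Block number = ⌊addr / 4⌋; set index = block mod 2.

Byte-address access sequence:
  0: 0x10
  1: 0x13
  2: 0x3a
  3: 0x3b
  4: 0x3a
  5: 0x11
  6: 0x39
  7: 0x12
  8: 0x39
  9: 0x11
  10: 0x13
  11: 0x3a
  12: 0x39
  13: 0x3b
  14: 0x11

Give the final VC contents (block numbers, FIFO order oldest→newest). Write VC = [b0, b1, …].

VC = [14]

#0 0x10→b4/s0 MISS; vc=[]
#1 0x13→b4/s0 L1-HIT; vc=[]
#2 0x3a→b14/s0 MISS; vc=[4]
#3 0x3b→b14/s0 L1-HIT; vc=[4]
#4 0x3a→b14/s0 L1-HIT; vc=[4]
#5 0x11→b4/s0 VC-HIT; vc=[14]
#6 0x39→b14/s0 VC-HIT; vc=[4]
#7 0x12→b4/s0 VC-HIT; vc=[14]
#8 0x39→b14/s0 VC-HIT; vc=[4]
#9 0x11→b4/s0 VC-HIT; vc=[14]
#10 0x13→b4/s0 L1-HIT; vc=[14]
#11 0x3a→b14/s0 VC-HIT; vc=[4]
#12 0x39→b14/s0 L1-HIT; vc=[4]
#13 0x3b→b14/s0 L1-HIT; vc=[4]
#14 0x11→b4/s0 VC-HIT; vc=[14]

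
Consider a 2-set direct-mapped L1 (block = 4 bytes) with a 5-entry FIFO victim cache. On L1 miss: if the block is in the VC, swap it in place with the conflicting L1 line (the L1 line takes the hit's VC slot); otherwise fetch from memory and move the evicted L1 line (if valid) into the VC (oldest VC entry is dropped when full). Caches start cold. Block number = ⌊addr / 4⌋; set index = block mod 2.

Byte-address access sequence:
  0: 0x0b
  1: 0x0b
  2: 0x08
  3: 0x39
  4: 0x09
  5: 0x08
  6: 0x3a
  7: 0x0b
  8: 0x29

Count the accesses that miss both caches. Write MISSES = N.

0: 0xb (blk 2, set 0) → MISS  vc=[]
1: 0xb (blk 2, set 0) → L1-HIT  vc=[]
2: 0x8 (blk 2, set 0) → L1-HIT  vc=[]
3: 0x39 (blk 14, set 0) → MISS  vc=[2]
4: 0x9 (blk 2, set 0) → VC-HIT  vc=[14]
5: 0x8 (blk 2, set 0) → L1-HIT  vc=[14]
6: 0x3a (blk 14, set 0) → VC-HIT  vc=[2]
7: 0xb (blk 2, set 0) → VC-HIT  vc=[14]
8: 0x29 (blk 10, set 0) → MISS  vc=[14, 2]

MISSES = 3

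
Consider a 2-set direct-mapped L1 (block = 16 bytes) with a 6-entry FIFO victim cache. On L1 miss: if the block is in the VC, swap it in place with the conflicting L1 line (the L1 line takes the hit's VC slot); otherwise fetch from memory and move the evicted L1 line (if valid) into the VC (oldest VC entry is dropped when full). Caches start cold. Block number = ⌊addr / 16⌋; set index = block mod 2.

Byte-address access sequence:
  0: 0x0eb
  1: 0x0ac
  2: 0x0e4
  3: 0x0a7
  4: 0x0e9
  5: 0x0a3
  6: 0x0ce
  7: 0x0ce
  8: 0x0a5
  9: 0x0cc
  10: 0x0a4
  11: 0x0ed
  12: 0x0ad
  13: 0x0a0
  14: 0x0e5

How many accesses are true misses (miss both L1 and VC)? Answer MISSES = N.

#0 0xeb→b14/s0 MISS; vc=[]
#1 0xac→b10/s0 MISS; vc=[14]
#2 0xe4→b14/s0 VC-HIT; vc=[10]
#3 0xa7→b10/s0 VC-HIT; vc=[14]
#4 0xe9→b14/s0 VC-HIT; vc=[10]
#5 0xa3→b10/s0 VC-HIT; vc=[14]
#6 0xce→b12/s0 MISS; vc=[14,10]
#7 0xce→b12/s0 L1-HIT; vc=[14,10]
#8 0xa5→b10/s0 VC-HIT; vc=[14,12]
#9 0xcc→b12/s0 VC-HIT; vc=[14,10]
#10 0xa4→b10/s0 VC-HIT; vc=[14,12]
#11 0xed→b14/s0 VC-HIT; vc=[10,12]
#12 0xad→b10/s0 VC-HIT; vc=[14,12]
#13 0xa0→b10/s0 L1-HIT; vc=[14,12]
#14 0xe5→b14/s0 VC-HIT; vc=[10,12]

MISSES = 3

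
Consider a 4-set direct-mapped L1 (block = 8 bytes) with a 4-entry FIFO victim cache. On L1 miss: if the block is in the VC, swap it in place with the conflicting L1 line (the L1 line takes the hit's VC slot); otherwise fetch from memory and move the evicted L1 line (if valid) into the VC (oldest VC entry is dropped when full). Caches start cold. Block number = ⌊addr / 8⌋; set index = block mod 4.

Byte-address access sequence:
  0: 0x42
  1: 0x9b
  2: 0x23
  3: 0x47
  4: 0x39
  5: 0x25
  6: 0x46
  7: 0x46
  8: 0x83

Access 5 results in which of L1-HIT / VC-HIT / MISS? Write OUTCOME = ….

OUTCOME = VC-HIT

#0 0x42→b8/s0 MISS; vc=[]
#1 0x9b→b19/s3 MISS; vc=[]
#2 0x23→b4/s0 MISS; vc=[8]
#3 0x47→b8/s0 VC-HIT; vc=[4]
#4 0x39→b7/s3 MISS; vc=[4,19]
#5 0x25→b4/s0 VC-HIT; vc=[8,19]
#6 0x46→b8/s0 VC-HIT; vc=[4,19]
#7 0x46→b8/s0 L1-HIT; vc=[4,19]
#8 0x83→b16/s0 MISS; vc=[4,19,8]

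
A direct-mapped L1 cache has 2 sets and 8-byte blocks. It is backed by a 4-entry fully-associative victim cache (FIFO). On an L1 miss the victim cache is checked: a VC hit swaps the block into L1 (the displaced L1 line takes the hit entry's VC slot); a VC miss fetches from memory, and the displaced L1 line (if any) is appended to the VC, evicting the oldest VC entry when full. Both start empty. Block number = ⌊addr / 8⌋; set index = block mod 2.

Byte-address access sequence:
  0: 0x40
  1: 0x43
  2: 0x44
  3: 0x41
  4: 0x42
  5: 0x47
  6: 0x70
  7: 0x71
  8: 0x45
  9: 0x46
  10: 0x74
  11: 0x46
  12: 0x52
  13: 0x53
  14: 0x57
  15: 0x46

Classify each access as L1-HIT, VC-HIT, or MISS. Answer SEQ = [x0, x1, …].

SEQ = [MISS, L1-HIT, L1-HIT, L1-HIT, L1-HIT, L1-HIT, MISS, L1-HIT, VC-HIT, L1-HIT, VC-HIT, VC-HIT, MISS, L1-HIT, L1-HIT, VC-HIT]

  [0] addr=0x40 blk=8 s=0: MISS | VC []
  [1] addr=0x43 blk=8 s=0: L1-HIT | VC []
  [2] addr=0x44 blk=8 s=0: L1-HIT | VC []
  [3] addr=0x41 blk=8 s=0: L1-HIT | VC []
  [4] addr=0x42 blk=8 s=0: L1-HIT | VC []
  [5] addr=0x47 blk=8 s=0: L1-HIT | VC []
  [6] addr=0x70 blk=14 s=0: MISS | VC [8]
  [7] addr=0x71 blk=14 s=0: L1-HIT | VC [8]
  [8] addr=0x45 blk=8 s=0: VC-HIT | VC [14]
  [9] addr=0x46 blk=8 s=0: L1-HIT | VC [14]
  [10] addr=0x74 blk=14 s=0: VC-HIT | VC [8]
  [11] addr=0x46 blk=8 s=0: VC-HIT | VC [14]
  [12] addr=0x52 blk=10 s=0: MISS | VC [14, 8]
  [13] addr=0x53 blk=10 s=0: L1-HIT | VC [14, 8]
  [14] addr=0x57 blk=10 s=0: L1-HIT | VC [14, 8]
  [15] addr=0x46 blk=8 s=0: VC-HIT | VC [14, 10]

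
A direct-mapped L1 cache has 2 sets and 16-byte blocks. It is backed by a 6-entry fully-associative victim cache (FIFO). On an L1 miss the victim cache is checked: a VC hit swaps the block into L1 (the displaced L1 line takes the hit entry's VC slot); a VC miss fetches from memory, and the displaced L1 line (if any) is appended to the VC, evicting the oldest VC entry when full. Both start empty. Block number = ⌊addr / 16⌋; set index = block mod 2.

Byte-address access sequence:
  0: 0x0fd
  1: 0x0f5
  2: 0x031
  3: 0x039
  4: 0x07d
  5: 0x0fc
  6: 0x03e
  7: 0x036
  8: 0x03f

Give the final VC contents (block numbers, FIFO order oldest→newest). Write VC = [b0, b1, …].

  [0] addr=0xfd blk=15 s=1: MISS | VC []
  [1] addr=0xf5 blk=15 s=1: L1-HIT | VC []
  [2] addr=0x31 blk=3 s=1: MISS | VC [15]
  [3] addr=0x39 blk=3 s=1: L1-HIT | VC [15]
  [4] addr=0x7d blk=7 s=1: MISS | VC [15, 3]
  [5] addr=0xfc blk=15 s=1: VC-HIT | VC [7, 3]
  [6] addr=0x3e blk=3 s=1: VC-HIT | VC [7, 15]
  [7] addr=0x36 blk=3 s=1: L1-HIT | VC [7, 15]
  [8] addr=0x3f blk=3 s=1: L1-HIT | VC [7, 15]

VC = [7, 15]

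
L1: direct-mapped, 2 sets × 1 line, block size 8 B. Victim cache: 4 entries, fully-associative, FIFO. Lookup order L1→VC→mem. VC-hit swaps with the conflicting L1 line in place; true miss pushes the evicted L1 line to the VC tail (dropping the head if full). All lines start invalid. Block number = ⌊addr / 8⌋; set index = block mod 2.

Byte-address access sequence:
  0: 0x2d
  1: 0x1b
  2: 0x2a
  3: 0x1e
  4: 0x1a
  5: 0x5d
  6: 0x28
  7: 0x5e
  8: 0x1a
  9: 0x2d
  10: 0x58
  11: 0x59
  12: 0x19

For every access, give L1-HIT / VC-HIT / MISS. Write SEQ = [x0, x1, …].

SEQ = [MISS, MISS, VC-HIT, VC-HIT, L1-HIT, MISS, VC-HIT, VC-HIT, VC-HIT, VC-HIT, VC-HIT, L1-HIT, VC-HIT]

0: 0x2d (blk 5, set 1) → MISS  vc=[]
1: 0x1b (blk 3, set 1) → MISS  vc=[5]
2: 0x2a (blk 5, set 1) → VC-HIT  vc=[3]
3: 0x1e (blk 3, set 1) → VC-HIT  vc=[5]
4: 0x1a (blk 3, set 1) → L1-HIT  vc=[5]
5: 0x5d (blk 11, set 1) → MISS  vc=[5, 3]
6: 0x28 (blk 5, set 1) → VC-HIT  vc=[11, 3]
7: 0x5e (blk 11, set 1) → VC-HIT  vc=[5, 3]
8: 0x1a (blk 3, set 1) → VC-HIT  vc=[5, 11]
9: 0x2d (blk 5, set 1) → VC-HIT  vc=[3, 11]
10: 0x58 (blk 11, set 1) → VC-HIT  vc=[3, 5]
11: 0x59 (blk 11, set 1) → L1-HIT  vc=[3, 5]
12: 0x19 (blk 3, set 1) → VC-HIT  vc=[11, 5]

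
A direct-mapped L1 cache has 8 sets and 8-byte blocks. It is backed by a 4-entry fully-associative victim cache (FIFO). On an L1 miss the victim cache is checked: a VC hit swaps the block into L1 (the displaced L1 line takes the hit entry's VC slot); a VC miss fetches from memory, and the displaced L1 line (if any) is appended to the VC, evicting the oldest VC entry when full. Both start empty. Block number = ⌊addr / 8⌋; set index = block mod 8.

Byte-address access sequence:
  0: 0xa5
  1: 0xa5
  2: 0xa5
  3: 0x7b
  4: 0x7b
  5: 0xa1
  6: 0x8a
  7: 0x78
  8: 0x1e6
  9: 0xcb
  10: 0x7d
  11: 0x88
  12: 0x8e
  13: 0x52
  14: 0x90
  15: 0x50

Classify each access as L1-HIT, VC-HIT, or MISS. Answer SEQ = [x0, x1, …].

SEQ = [MISS, L1-HIT, L1-HIT, MISS, L1-HIT, L1-HIT, MISS, L1-HIT, MISS, MISS, L1-HIT, VC-HIT, L1-HIT, MISS, MISS, VC-HIT]

#0 0xa5→b20/s4 MISS; vc=[]
#1 0xa5→b20/s4 L1-HIT; vc=[]
#2 0xa5→b20/s4 L1-HIT; vc=[]
#3 0x7b→b15/s7 MISS; vc=[]
#4 0x7b→b15/s7 L1-HIT; vc=[]
#5 0xa1→b20/s4 L1-HIT; vc=[]
#6 0x8a→b17/s1 MISS; vc=[]
#7 0x78→b15/s7 L1-HIT; vc=[]
#8 0x1e6→b60/s4 MISS; vc=[20]
#9 0xcb→b25/s1 MISS; vc=[20,17]
#10 0x7d→b15/s7 L1-HIT; vc=[20,17]
#11 0x88→b17/s1 VC-HIT; vc=[20,25]
#12 0x8e→b17/s1 L1-HIT; vc=[20,25]
#13 0x52→b10/s2 MISS; vc=[20,25]
#14 0x90→b18/s2 MISS; vc=[20,25,10]
#15 0x50→b10/s2 VC-HIT; vc=[20,25,18]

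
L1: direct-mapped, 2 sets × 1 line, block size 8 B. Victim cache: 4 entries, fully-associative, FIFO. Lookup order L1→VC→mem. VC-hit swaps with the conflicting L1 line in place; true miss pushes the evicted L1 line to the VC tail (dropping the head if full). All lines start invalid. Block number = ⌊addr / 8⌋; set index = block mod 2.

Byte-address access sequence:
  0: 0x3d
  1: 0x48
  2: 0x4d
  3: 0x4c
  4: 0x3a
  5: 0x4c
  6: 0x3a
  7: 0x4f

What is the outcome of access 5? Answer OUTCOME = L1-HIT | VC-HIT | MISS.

#0 0x3d→b7/s1 MISS; vc=[]
#1 0x48→b9/s1 MISS; vc=[7]
#2 0x4d→b9/s1 L1-HIT; vc=[7]
#3 0x4c→b9/s1 L1-HIT; vc=[7]
#4 0x3a→b7/s1 VC-HIT; vc=[9]
#5 0x4c→b9/s1 VC-HIT; vc=[7]
#6 0x3a→b7/s1 VC-HIT; vc=[9]
#7 0x4f→b9/s1 VC-HIT; vc=[7]

OUTCOME = VC-HIT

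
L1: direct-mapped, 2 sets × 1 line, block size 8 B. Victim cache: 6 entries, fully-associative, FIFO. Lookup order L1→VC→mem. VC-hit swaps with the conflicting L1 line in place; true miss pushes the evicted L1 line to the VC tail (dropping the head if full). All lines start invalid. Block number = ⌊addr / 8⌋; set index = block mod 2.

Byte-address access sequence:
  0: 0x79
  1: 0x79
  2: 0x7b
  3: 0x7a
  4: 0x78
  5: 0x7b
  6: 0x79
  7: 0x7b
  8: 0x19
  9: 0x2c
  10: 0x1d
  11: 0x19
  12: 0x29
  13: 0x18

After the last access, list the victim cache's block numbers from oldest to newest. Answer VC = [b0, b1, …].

0: 0x79 (blk 15, set 1) → MISS  vc=[]
1: 0x79 (blk 15, set 1) → L1-HIT  vc=[]
2: 0x7b (blk 15, set 1) → L1-HIT  vc=[]
3: 0x7a (blk 15, set 1) → L1-HIT  vc=[]
4: 0x78 (blk 15, set 1) → L1-HIT  vc=[]
5: 0x7b (blk 15, set 1) → L1-HIT  vc=[]
6: 0x79 (blk 15, set 1) → L1-HIT  vc=[]
7: 0x7b (blk 15, set 1) → L1-HIT  vc=[]
8: 0x19 (blk 3, set 1) → MISS  vc=[15]
9: 0x2c (blk 5, set 1) → MISS  vc=[15, 3]
10: 0x1d (blk 3, set 1) → VC-HIT  vc=[15, 5]
11: 0x19 (blk 3, set 1) → L1-HIT  vc=[15, 5]
12: 0x29 (blk 5, set 1) → VC-HIT  vc=[15, 3]
13: 0x18 (blk 3, set 1) → VC-HIT  vc=[15, 5]

VC = [15, 5]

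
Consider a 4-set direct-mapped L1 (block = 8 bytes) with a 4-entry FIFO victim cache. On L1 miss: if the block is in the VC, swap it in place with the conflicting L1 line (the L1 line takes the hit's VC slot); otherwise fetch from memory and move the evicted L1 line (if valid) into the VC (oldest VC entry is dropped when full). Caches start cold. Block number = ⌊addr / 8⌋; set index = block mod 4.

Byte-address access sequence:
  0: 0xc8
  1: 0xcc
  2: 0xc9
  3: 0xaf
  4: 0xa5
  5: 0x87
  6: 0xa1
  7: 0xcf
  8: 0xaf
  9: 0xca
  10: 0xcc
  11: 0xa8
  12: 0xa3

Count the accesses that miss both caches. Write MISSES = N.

MISSES = 4

0: 0xc8 (blk 25, set 1) → MISS  vc=[]
1: 0xcc (blk 25, set 1) → L1-HIT  vc=[]
2: 0xc9 (blk 25, set 1) → L1-HIT  vc=[]
3: 0xaf (blk 21, set 1) → MISS  vc=[25]
4: 0xa5 (blk 20, set 0) → MISS  vc=[25]
5: 0x87 (blk 16, set 0) → MISS  vc=[25, 20]
6: 0xa1 (blk 20, set 0) → VC-HIT  vc=[25, 16]
7: 0xcf (blk 25, set 1) → VC-HIT  vc=[21, 16]
8: 0xaf (blk 21, set 1) → VC-HIT  vc=[25, 16]
9: 0xca (blk 25, set 1) → VC-HIT  vc=[21, 16]
10: 0xcc (blk 25, set 1) → L1-HIT  vc=[21, 16]
11: 0xa8 (blk 21, set 1) → VC-HIT  vc=[25, 16]
12: 0xa3 (blk 20, set 0) → L1-HIT  vc=[25, 16]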